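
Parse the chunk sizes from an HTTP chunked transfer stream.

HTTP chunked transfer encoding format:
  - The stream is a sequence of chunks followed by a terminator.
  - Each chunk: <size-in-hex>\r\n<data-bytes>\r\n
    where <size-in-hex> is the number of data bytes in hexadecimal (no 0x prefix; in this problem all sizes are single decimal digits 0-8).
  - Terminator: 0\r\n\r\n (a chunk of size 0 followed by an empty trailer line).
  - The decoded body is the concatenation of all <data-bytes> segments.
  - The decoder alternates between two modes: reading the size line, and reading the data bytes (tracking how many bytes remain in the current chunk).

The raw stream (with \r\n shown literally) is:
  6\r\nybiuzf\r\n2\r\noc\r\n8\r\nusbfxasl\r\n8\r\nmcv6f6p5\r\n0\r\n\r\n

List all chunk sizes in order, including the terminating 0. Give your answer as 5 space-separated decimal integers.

Answer: 6 2 8 8 0

Derivation:
Chunk 1: stream[0..1]='6' size=0x6=6, data at stream[3..9]='ybiuzf' -> body[0..6], body so far='ybiuzf'
Chunk 2: stream[11..12]='2' size=0x2=2, data at stream[14..16]='oc' -> body[6..8], body so far='ybiuzfoc'
Chunk 3: stream[18..19]='8' size=0x8=8, data at stream[21..29]='usbfxasl' -> body[8..16], body so far='ybiuzfocusbfxasl'
Chunk 4: stream[31..32]='8' size=0x8=8, data at stream[34..42]='mcv6f6p5' -> body[16..24], body so far='ybiuzfocusbfxaslmcv6f6p5'
Chunk 5: stream[44..45]='0' size=0 (terminator). Final body='ybiuzfocusbfxaslmcv6f6p5' (24 bytes)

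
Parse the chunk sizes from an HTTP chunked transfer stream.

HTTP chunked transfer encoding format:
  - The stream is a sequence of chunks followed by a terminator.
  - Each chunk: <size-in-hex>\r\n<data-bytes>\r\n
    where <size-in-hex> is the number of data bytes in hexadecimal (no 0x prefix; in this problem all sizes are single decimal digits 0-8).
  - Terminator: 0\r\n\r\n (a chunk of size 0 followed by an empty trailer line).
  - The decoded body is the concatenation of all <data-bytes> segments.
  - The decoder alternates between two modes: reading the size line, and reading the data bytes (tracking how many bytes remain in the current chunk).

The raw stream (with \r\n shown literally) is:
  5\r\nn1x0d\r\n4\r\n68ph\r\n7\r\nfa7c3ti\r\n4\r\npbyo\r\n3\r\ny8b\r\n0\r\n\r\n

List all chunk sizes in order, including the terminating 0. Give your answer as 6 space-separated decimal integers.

Answer: 5 4 7 4 3 0

Derivation:
Chunk 1: stream[0..1]='5' size=0x5=5, data at stream[3..8]='n1x0d' -> body[0..5], body so far='n1x0d'
Chunk 2: stream[10..11]='4' size=0x4=4, data at stream[13..17]='68ph' -> body[5..9], body so far='n1x0d68ph'
Chunk 3: stream[19..20]='7' size=0x7=7, data at stream[22..29]='fa7c3ti' -> body[9..16], body so far='n1x0d68phfa7c3ti'
Chunk 4: stream[31..32]='4' size=0x4=4, data at stream[34..38]='pbyo' -> body[16..20], body so far='n1x0d68phfa7c3tipbyo'
Chunk 5: stream[40..41]='3' size=0x3=3, data at stream[43..46]='y8b' -> body[20..23], body so far='n1x0d68phfa7c3tipbyoy8b'
Chunk 6: stream[48..49]='0' size=0 (terminator). Final body='n1x0d68phfa7c3tipbyoy8b' (23 bytes)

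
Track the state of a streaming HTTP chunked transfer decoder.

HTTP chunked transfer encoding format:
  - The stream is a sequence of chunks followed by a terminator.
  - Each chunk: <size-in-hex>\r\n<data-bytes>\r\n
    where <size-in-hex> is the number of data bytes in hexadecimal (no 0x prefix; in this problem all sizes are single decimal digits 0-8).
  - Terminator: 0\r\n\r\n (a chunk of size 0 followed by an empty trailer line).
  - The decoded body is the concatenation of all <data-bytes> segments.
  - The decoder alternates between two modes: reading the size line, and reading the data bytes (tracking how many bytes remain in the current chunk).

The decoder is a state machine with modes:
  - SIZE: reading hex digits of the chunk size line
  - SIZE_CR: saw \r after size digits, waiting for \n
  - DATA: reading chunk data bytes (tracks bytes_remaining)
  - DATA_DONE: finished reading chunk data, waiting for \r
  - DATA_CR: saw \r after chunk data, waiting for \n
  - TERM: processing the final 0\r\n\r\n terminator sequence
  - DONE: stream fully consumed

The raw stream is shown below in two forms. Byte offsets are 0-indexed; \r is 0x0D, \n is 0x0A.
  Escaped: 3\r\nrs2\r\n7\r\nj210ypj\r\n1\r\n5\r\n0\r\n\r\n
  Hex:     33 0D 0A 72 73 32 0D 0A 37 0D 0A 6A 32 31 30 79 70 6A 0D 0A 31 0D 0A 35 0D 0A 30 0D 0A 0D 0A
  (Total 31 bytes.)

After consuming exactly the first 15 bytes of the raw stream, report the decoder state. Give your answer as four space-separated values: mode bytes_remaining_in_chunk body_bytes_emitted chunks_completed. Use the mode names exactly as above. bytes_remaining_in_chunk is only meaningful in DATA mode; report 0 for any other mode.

Answer: DATA 3 7 1

Derivation:
Byte 0 = '3': mode=SIZE remaining=0 emitted=0 chunks_done=0
Byte 1 = 0x0D: mode=SIZE_CR remaining=0 emitted=0 chunks_done=0
Byte 2 = 0x0A: mode=DATA remaining=3 emitted=0 chunks_done=0
Byte 3 = 'r': mode=DATA remaining=2 emitted=1 chunks_done=0
Byte 4 = 's': mode=DATA remaining=1 emitted=2 chunks_done=0
Byte 5 = '2': mode=DATA_DONE remaining=0 emitted=3 chunks_done=0
Byte 6 = 0x0D: mode=DATA_CR remaining=0 emitted=3 chunks_done=0
Byte 7 = 0x0A: mode=SIZE remaining=0 emitted=3 chunks_done=1
Byte 8 = '7': mode=SIZE remaining=0 emitted=3 chunks_done=1
Byte 9 = 0x0D: mode=SIZE_CR remaining=0 emitted=3 chunks_done=1
Byte 10 = 0x0A: mode=DATA remaining=7 emitted=3 chunks_done=1
Byte 11 = 'j': mode=DATA remaining=6 emitted=4 chunks_done=1
Byte 12 = '2': mode=DATA remaining=5 emitted=5 chunks_done=1
Byte 13 = '1': mode=DATA remaining=4 emitted=6 chunks_done=1
Byte 14 = '0': mode=DATA remaining=3 emitted=7 chunks_done=1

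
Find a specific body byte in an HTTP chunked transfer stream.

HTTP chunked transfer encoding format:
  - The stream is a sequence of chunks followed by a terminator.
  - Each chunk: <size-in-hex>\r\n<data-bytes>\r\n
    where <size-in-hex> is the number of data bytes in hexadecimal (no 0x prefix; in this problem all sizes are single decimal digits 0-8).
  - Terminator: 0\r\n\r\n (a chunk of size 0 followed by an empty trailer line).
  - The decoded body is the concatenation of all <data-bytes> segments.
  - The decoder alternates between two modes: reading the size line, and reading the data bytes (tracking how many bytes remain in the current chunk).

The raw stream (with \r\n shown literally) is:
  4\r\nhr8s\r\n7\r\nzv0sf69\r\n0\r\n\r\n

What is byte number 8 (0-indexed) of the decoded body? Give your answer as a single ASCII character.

Answer: f

Derivation:
Chunk 1: stream[0..1]='4' size=0x4=4, data at stream[3..7]='hr8s' -> body[0..4], body so far='hr8s'
Chunk 2: stream[9..10]='7' size=0x7=7, data at stream[12..19]='zv0sf69' -> body[4..11], body so far='hr8szv0sf69'
Chunk 3: stream[21..22]='0' size=0 (terminator). Final body='hr8szv0sf69' (11 bytes)
Body byte 8 = 'f'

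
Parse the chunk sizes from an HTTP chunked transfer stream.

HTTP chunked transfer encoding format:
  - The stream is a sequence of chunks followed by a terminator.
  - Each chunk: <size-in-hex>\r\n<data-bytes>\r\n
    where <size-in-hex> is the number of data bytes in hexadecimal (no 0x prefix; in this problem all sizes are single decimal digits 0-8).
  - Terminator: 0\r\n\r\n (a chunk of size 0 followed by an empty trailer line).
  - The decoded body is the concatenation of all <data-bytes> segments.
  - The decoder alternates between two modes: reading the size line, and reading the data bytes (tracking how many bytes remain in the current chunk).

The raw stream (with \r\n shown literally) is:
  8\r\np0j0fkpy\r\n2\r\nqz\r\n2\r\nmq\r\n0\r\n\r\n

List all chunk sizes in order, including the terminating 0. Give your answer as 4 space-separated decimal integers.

Answer: 8 2 2 0

Derivation:
Chunk 1: stream[0..1]='8' size=0x8=8, data at stream[3..11]='p0j0fkpy' -> body[0..8], body so far='p0j0fkpy'
Chunk 2: stream[13..14]='2' size=0x2=2, data at stream[16..18]='qz' -> body[8..10], body so far='p0j0fkpyqz'
Chunk 3: stream[20..21]='2' size=0x2=2, data at stream[23..25]='mq' -> body[10..12], body so far='p0j0fkpyqzmq'
Chunk 4: stream[27..28]='0' size=0 (terminator). Final body='p0j0fkpyqzmq' (12 bytes)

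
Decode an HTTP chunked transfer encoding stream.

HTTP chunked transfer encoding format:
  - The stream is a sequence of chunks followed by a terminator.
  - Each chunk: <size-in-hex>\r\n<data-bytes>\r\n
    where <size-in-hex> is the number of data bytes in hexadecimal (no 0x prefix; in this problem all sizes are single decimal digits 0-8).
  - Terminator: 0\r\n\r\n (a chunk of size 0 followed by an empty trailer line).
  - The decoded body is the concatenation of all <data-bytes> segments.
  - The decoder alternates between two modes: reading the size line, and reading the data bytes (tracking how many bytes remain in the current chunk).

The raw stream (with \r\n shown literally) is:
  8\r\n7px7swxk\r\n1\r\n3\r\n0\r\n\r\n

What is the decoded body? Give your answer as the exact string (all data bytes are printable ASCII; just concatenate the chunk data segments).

Chunk 1: stream[0..1]='8' size=0x8=8, data at stream[3..11]='7px7swxk' -> body[0..8], body so far='7px7swxk'
Chunk 2: stream[13..14]='1' size=0x1=1, data at stream[16..17]='3' -> body[8..9], body so far='7px7swxk3'
Chunk 3: stream[19..20]='0' size=0 (terminator). Final body='7px7swxk3' (9 bytes)

Answer: 7px7swxk3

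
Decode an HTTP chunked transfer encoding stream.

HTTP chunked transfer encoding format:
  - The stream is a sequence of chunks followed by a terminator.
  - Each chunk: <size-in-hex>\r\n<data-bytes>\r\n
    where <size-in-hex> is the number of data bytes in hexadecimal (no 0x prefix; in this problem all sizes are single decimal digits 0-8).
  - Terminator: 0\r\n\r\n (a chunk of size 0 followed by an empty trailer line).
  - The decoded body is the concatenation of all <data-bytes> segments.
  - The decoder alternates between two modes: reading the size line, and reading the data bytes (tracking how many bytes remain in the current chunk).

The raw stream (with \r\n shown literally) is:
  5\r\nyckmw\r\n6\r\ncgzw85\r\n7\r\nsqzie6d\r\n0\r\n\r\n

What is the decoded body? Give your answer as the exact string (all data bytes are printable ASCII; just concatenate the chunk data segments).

Answer: yckmwcgzw85sqzie6d

Derivation:
Chunk 1: stream[0..1]='5' size=0x5=5, data at stream[3..8]='yckmw' -> body[0..5], body so far='yckmw'
Chunk 2: stream[10..11]='6' size=0x6=6, data at stream[13..19]='cgzw85' -> body[5..11], body so far='yckmwcgzw85'
Chunk 3: stream[21..22]='7' size=0x7=7, data at stream[24..31]='sqzie6d' -> body[11..18], body so far='yckmwcgzw85sqzie6d'
Chunk 4: stream[33..34]='0' size=0 (terminator). Final body='yckmwcgzw85sqzie6d' (18 bytes)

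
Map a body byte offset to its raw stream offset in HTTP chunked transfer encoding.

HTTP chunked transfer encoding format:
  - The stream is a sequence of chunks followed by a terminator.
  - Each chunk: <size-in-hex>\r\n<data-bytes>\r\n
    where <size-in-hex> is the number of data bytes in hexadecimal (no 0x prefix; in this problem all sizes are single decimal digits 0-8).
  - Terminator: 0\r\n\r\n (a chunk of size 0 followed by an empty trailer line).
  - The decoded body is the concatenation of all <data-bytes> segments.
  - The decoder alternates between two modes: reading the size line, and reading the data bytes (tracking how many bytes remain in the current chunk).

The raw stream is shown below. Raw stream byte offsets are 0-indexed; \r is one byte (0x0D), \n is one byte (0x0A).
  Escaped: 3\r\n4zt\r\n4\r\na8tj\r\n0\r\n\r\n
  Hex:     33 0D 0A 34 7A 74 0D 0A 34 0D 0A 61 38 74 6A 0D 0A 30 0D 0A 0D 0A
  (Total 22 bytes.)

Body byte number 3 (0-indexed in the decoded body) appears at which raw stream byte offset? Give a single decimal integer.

Answer: 11

Derivation:
Chunk 1: stream[0..1]='3' size=0x3=3, data at stream[3..6]='4zt' -> body[0..3], body so far='4zt'
Chunk 2: stream[8..9]='4' size=0x4=4, data at stream[11..15]='a8tj' -> body[3..7], body so far='4zta8tj'
Chunk 3: stream[17..18]='0' size=0 (terminator). Final body='4zta8tj' (7 bytes)
Body byte 3 at stream offset 11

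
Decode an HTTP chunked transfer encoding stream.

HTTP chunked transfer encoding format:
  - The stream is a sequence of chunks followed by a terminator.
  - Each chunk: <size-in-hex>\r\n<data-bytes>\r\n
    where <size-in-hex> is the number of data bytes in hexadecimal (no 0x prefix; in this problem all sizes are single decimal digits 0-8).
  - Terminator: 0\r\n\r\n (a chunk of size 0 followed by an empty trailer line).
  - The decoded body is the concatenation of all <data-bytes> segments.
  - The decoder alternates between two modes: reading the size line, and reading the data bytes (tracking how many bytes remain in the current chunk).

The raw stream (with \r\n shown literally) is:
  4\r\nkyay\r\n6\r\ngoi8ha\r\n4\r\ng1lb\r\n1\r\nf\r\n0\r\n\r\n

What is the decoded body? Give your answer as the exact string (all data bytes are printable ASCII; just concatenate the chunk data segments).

Answer: kyaygoi8hag1lbf

Derivation:
Chunk 1: stream[0..1]='4' size=0x4=4, data at stream[3..7]='kyay' -> body[0..4], body so far='kyay'
Chunk 2: stream[9..10]='6' size=0x6=6, data at stream[12..18]='goi8ha' -> body[4..10], body so far='kyaygoi8ha'
Chunk 3: stream[20..21]='4' size=0x4=4, data at stream[23..27]='g1lb' -> body[10..14], body so far='kyaygoi8hag1lb'
Chunk 4: stream[29..30]='1' size=0x1=1, data at stream[32..33]='f' -> body[14..15], body so far='kyaygoi8hag1lbf'
Chunk 5: stream[35..36]='0' size=0 (terminator). Final body='kyaygoi8hag1lbf' (15 bytes)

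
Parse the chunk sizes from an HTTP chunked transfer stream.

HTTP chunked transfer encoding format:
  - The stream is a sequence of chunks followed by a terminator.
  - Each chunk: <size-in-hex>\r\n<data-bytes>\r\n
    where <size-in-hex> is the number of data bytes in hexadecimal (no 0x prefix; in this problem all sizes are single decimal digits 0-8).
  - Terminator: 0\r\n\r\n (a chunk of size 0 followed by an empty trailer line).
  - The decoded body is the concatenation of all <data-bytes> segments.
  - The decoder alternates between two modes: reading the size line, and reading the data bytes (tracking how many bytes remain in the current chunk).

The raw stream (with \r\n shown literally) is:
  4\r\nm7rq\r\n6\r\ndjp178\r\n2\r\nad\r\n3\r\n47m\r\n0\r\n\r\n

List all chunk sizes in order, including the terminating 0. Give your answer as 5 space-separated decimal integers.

Chunk 1: stream[0..1]='4' size=0x4=4, data at stream[3..7]='m7rq' -> body[0..4], body so far='m7rq'
Chunk 2: stream[9..10]='6' size=0x6=6, data at stream[12..18]='djp178' -> body[4..10], body so far='m7rqdjp178'
Chunk 3: stream[20..21]='2' size=0x2=2, data at stream[23..25]='ad' -> body[10..12], body so far='m7rqdjp178ad'
Chunk 4: stream[27..28]='3' size=0x3=3, data at stream[30..33]='47m' -> body[12..15], body so far='m7rqdjp178ad47m'
Chunk 5: stream[35..36]='0' size=0 (terminator). Final body='m7rqdjp178ad47m' (15 bytes)

Answer: 4 6 2 3 0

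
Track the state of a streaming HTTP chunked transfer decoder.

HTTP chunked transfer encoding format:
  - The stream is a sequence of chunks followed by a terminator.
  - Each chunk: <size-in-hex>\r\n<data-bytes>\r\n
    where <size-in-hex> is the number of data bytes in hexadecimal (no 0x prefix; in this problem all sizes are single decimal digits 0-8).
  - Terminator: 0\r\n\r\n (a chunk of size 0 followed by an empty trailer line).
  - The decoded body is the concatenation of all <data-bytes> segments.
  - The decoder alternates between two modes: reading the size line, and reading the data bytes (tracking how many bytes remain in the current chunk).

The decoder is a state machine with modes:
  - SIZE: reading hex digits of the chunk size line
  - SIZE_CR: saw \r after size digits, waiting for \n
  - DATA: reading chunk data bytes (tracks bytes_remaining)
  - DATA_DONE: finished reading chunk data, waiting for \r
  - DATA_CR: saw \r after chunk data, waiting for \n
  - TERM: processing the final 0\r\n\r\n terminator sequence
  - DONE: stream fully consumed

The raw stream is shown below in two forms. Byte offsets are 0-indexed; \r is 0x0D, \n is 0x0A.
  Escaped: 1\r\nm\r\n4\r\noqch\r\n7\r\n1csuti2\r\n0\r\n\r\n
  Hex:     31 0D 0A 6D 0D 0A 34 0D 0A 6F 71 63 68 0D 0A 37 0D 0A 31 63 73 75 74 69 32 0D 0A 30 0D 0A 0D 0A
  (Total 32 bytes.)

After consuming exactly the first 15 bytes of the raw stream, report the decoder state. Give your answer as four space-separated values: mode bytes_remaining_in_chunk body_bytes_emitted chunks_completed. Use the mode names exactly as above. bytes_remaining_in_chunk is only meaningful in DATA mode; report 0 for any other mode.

Answer: SIZE 0 5 2

Derivation:
Byte 0 = '1': mode=SIZE remaining=0 emitted=0 chunks_done=0
Byte 1 = 0x0D: mode=SIZE_CR remaining=0 emitted=0 chunks_done=0
Byte 2 = 0x0A: mode=DATA remaining=1 emitted=0 chunks_done=0
Byte 3 = 'm': mode=DATA_DONE remaining=0 emitted=1 chunks_done=0
Byte 4 = 0x0D: mode=DATA_CR remaining=0 emitted=1 chunks_done=0
Byte 5 = 0x0A: mode=SIZE remaining=0 emitted=1 chunks_done=1
Byte 6 = '4': mode=SIZE remaining=0 emitted=1 chunks_done=1
Byte 7 = 0x0D: mode=SIZE_CR remaining=0 emitted=1 chunks_done=1
Byte 8 = 0x0A: mode=DATA remaining=4 emitted=1 chunks_done=1
Byte 9 = 'o': mode=DATA remaining=3 emitted=2 chunks_done=1
Byte 10 = 'q': mode=DATA remaining=2 emitted=3 chunks_done=1
Byte 11 = 'c': mode=DATA remaining=1 emitted=4 chunks_done=1
Byte 12 = 'h': mode=DATA_DONE remaining=0 emitted=5 chunks_done=1
Byte 13 = 0x0D: mode=DATA_CR remaining=0 emitted=5 chunks_done=1
Byte 14 = 0x0A: mode=SIZE remaining=0 emitted=5 chunks_done=2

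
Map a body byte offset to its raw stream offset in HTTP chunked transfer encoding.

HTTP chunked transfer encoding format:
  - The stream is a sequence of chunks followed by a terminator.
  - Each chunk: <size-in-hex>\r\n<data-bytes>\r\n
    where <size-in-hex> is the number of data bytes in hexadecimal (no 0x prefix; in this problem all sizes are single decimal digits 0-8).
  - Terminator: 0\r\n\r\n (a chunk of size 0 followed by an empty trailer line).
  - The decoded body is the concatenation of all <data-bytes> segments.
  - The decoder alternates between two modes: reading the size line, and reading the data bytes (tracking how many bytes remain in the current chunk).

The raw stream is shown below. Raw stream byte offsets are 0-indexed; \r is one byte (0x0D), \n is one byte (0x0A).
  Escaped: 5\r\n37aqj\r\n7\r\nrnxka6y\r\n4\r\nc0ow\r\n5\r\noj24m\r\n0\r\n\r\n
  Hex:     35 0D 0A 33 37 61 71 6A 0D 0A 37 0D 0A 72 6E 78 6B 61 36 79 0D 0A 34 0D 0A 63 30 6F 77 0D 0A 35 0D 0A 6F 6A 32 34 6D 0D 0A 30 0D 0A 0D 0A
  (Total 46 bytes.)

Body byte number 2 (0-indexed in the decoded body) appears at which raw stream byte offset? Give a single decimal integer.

Answer: 5

Derivation:
Chunk 1: stream[0..1]='5' size=0x5=5, data at stream[3..8]='37aqj' -> body[0..5], body so far='37aqj'
Chunk 2: stream[10..11]='7' size=0x7=7, data at stream[13..20]='rnxka6y' -> body[5..12], body so far='37aqjrnxka6y'
Chunk 3: stream[22..23]='4' size=0x4=4, data at stream[25..29]='c0ow' -> body[12..16], body so far='37aqjrnxka6yc0ow'
Chunk 4: stream[31..32]='5' size=0x5=5, data at stream[34..39]='oj24m' -> body[16..21], body so far='37aqjrnxka6yc0owoj24m'
Chunk 5: stream[41..42]='0' size=0 (terminator). Final body='37aqjrnxka6yc0owoj24m' (21 bytes)
Body byte 2 at stream offset 5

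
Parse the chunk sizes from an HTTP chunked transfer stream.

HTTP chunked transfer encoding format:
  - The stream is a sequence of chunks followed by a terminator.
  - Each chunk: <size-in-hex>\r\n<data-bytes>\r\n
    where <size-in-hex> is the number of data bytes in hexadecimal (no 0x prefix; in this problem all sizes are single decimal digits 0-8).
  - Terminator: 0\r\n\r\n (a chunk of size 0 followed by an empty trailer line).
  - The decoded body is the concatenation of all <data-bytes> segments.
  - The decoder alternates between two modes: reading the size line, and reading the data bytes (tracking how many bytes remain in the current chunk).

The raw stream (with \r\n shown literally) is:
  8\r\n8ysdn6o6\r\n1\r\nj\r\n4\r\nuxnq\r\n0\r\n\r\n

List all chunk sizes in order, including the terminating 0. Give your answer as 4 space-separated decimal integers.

Answer: 8 1 4 0

Derivation:
Chunk 1: stream[0..1]='8' size=0x8=8, data at stream[3..11]='8ysdn6o6' -> body[0..8], body so far='8ysdn6o6'
Chunk 2: stream[13..14]='1' size=0x1=1, data at stream[16..17]='j' -> body[8..9], body so far='8ysdn6o6j'
Chunk 3: stream[19..20]='4' size=0x4=4, data at stream[22..26]='uxnq' -> body[9..13], body so far='8ysdn6o6juxnq'
Chunk 4: stream[28..29]='0' size=0 (terminator). Final body='8ysdn6o6juxnq' (13 bytes)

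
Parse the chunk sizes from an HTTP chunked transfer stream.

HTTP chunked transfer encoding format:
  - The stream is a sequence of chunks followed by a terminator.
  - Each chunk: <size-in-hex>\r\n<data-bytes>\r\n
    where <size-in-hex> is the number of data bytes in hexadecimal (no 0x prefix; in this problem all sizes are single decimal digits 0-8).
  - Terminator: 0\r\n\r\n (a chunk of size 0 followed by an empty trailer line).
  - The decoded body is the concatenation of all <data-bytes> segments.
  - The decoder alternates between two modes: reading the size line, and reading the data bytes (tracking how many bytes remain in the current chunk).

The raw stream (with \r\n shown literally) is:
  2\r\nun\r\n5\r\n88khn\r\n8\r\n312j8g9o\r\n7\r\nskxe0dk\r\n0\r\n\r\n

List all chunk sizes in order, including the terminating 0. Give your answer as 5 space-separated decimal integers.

Answer: 2 5 8 7 0

Derivation:
Chunk 1: stream[0..1]='2' size=0x2=2, data at stream[3..5]='un' -> body[0..2], body so far='un'
Chunk 2: stream[7..8]='5' size=0x5=5, data at stream[10..15]='88khn' -> body[2..7], body so far='un88khn'
Chunk 3: stream[17..18]='8' size=0x8=8, data at stream[20..28]='312j8g9o' -> body[7..15], body so far='un88khn312j8g9o'
Chunk 4: stream[30..31]='7' size=0x7=7, data at stream[33..40]='skxe0dk' -> body[15..22], body so far='un88khn312j8g9oskxe0dk'
Chunk 5: stream[42..43]='0' size=0 (terminator). Final body='un88khn312j8g9oskxe0dk' (22 bytes)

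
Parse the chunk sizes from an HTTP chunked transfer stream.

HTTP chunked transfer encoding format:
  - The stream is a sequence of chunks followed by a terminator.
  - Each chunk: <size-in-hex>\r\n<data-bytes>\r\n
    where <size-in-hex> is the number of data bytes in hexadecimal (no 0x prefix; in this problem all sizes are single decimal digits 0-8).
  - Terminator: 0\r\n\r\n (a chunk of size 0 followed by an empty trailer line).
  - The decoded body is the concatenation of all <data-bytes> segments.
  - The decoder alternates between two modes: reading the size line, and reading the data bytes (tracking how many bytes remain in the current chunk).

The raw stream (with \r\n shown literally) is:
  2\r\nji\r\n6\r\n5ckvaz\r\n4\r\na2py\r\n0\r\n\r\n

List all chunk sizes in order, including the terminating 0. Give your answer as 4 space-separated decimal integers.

Answer: 2 6 4 0

Derivation:
Chunk 1: stream[0..1]='2' size=0x2=2, data at stream[3..5]='ji' -> body[0..2], body so far='ji'
Chunk 2: stream[7..8]='6' size=0x6=6, data at stream[10..16]='5ckvaz' -> body[2..8], body so far='ji5ckvaz'
Chunk 3: stream[18..19]='4' size=0x4=4, data at stream[21..25]='a2py' -> body[8..12], body so far='ji5ckvaza2py'
Chunk 4: stream[27..28]='0' size=0 (terminator). Final body='ji5ckvaza2py' (12 bytes)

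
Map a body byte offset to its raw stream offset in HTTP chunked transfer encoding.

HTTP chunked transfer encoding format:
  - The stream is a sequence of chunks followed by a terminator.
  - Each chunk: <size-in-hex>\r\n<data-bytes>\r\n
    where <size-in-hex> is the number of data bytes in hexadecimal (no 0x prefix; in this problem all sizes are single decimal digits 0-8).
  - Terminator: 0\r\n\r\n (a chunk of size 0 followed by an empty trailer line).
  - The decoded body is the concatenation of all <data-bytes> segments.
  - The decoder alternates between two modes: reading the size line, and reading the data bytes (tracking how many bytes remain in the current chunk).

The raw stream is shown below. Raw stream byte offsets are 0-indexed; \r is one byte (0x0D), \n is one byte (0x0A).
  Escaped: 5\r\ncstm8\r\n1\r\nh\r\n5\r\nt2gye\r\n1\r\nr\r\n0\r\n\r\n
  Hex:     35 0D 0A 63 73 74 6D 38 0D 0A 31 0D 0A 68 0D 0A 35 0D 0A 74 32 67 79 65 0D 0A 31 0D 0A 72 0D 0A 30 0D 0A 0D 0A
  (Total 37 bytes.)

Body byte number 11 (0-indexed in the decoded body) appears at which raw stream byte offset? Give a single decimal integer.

Answer: 29

Derivation:
Chunk 1: stream[0..1]='5' size=0x5=5, data at stream[3..8]='cstm8' -> body[0..5], body so far='cstm8'
Chunk 2: stream[10..11]='1' size=0x1=1, data at stream[13..14]='h' -> body[5..6], body so far='cstm8h'
Chunk 3: stream[16..17]='5' size=0x5=5, data at stream[19..24]='t2gye' -> body[6..11], body so far='cstm8ht2gye'
Chunk 4: stream[26..27]='1' size=0x1=1, data at stream[29..30]='r' -> body[11..12], body so far='cstm8ht2gyer'
Chunk 5: stream[32..33]='0' size=0 (terminator). Final body='cstm8ht2gyer' (12 bytes)
Body byte 11 at stream offset 29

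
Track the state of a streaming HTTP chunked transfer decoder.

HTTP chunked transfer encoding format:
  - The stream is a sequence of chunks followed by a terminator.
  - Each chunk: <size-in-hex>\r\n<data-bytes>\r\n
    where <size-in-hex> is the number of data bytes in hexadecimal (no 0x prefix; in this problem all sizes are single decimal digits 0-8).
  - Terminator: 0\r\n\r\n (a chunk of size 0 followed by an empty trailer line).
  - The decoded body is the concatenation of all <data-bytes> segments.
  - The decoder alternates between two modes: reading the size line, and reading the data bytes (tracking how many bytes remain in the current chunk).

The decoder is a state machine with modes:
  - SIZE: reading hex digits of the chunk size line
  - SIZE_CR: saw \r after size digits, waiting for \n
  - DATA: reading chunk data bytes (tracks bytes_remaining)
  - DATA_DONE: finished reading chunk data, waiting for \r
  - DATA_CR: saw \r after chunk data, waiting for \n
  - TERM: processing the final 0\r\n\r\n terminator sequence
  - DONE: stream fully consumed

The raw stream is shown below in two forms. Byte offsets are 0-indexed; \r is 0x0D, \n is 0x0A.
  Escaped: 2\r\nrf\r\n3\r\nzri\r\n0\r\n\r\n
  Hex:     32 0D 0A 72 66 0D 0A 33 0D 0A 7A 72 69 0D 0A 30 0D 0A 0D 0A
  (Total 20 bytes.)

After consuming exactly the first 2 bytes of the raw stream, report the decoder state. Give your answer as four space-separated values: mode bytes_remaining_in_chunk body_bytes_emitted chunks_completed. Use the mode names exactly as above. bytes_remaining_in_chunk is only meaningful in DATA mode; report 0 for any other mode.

Byte 0 = '2': mode=SIZE remaining=0 emitted=0 chunks_done=0
Byte 1 = 0x0D: mode=SIZE_CR remaining=0 emitted=0 chunks_done=0

Answer: SIZE_CR 0 0 0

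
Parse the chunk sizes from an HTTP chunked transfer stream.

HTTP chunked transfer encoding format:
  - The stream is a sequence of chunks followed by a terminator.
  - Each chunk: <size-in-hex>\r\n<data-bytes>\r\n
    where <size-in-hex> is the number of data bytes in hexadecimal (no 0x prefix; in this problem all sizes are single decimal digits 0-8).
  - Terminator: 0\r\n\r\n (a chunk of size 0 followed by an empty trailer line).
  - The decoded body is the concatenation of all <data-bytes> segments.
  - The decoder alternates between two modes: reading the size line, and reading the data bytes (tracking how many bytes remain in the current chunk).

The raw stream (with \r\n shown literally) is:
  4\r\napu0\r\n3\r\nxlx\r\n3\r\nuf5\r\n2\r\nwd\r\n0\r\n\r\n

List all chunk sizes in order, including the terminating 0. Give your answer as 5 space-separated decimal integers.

Answer: 4 3 3 2 0

Derivation:
Chunk 1: stream[0..1]='4' size=0x4=4, data at stream[3..7]='apu0' -> body[0..4], body so far='apu0'
Chunk 2: stream[9..10]='3' size=0x3=3, data at stream[12..15]='xlx' -> body[4..7], body so far='apu0xlx'
Chunk 3: stream[17..18]='3' size=0x3=3, data at stream[20..23]='uf5' -> body[7..10], body so far='apu0xlxuf5'
Chunk 4: stream[25..26]='2' size=0x2=2, data at stream[28..30]='wd' -> body[10..12], body so far='apu0xlxuf5wd'
Chunk 5: stream[32..33]='0' size=0 (terminator). Final body='apu0xlxuf5wd' (12 bytes)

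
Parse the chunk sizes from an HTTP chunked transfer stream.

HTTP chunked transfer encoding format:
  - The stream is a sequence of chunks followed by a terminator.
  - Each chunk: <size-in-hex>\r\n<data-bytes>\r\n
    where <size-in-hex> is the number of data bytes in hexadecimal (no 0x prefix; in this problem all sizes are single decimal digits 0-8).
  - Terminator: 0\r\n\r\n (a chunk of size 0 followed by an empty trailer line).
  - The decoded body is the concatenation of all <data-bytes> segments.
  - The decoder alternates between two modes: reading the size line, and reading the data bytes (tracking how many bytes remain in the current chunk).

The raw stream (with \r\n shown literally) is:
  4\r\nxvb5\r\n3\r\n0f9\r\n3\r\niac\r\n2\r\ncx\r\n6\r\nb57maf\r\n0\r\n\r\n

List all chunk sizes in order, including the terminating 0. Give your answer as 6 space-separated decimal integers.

Answer: 4 3 3 2 6 0

Derivation:
Chunk 1: stream[0..1]='4' size=0x4=4, data at stream[3..7]='xvb5' -> body[0..4], body so far='xvb5'
Chunk 2: stream[9..10]='3' size=0x3=3, data at stream[12..15]='0f9' -> body[4..7], body so far='xvb50f9'
Chunk 3: stream[17..18]='3' size=0x3=3, data at stream[20..23]='iac' -> body[7..10], body so far='xvb50f9iac'
Chunk 4: stream[25..26]='2' size=0x2=2, data at stream[28..30]='cx' -> body[10..12], body so far='xvb50f9iaccx'
Chunk 5: stream[32..33]='6' size=0x6=6, data at stream[35..41]='b57maf' -> body[12..18], body so far='xvb50f9iaccxb57maf'
Chunk 6: stream[43..44]='0' size=0 (terminator). Final body='xvb50f9iaccxb57maf' (18 bytes)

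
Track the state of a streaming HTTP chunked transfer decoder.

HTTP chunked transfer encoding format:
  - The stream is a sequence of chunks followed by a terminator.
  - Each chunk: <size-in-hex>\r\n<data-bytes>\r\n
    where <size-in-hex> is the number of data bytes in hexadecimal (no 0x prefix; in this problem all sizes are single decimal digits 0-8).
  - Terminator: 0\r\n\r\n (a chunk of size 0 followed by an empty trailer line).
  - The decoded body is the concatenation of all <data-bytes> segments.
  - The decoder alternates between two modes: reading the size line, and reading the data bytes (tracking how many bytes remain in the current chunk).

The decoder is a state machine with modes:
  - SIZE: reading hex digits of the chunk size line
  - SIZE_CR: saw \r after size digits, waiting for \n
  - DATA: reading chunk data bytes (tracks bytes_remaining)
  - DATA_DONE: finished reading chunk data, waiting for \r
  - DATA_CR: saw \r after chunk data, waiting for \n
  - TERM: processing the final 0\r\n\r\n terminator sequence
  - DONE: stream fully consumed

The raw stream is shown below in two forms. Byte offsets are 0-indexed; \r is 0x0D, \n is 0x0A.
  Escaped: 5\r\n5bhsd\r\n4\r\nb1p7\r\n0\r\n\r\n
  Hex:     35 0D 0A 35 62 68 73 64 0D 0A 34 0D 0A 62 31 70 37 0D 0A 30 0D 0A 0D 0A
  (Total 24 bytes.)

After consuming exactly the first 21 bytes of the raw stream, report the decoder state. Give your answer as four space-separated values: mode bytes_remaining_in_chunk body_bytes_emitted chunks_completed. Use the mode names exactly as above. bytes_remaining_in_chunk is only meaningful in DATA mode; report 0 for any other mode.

Answer: SIZE_CR 0 9 2

Derivation:
Byte 0 = '5': mode=SIZE remaining=0 emitted=0 chunks_done=0
Byte 1 = 0x0D: mode=SIZE_CR remaining=0 emitted=0 chunks_done=0
Byte 2 = 0x0A: mode=DATA remaining=5 emitted=0 chunks_done=0
Byte 3 = '5': mode=DATA remaining=4 emitted=1 chunks_done=0
Byte 4 = 'b': mode=DATA remaining=3 emitted=2 chunks_done=0
Byte 5 = 'h': mode=DATA remaining=2 emitted=3 chunks_done=0
Byte 6 = 's': mode=DATA remaining=1 emitted=4 chunks_done=0
Byte 7 = 'd': mode=DATA_DONE remaining=0 emitted=5 chunks_done=0
Byte 8 = 0x0D: mode=DATA_CR remaining=0 emitted=5 chunks_done=0
Byte 9 = 0x0A: mode=SIZE remaining=0 emitted=5 chunks_done=1
Byte 10 = '4': mode=SIZE remaining=0 emitted=5 chunks_done=1
Byte 11 = 0x0D: mode=SIZE_CR remaining=0 emitted=5 chunks_done=1
Byte 12 = 0x0A: mode=DATA remaining=4 emitted=5 chunks_done=1
Byte 13 = 'b': mode=DATA remaining=3 emitted=6 chunks_done=1
Byte 14 = '1': mode=DATA remaining=2 emitted=7 chunks_done=1
Byte 15 = 'p': mode=DATA remaining=1 emitted=8 chunks_done=1
Byte 16 = '7': mode=DATA_DONE remaining=0 emitted=9 chunks_done=1
Byte 17 = 0x0D: mode=DATA_CR remaining=0 emitted=9 chunks_done=1
Byte 18 = 0x0A: mode=SIZE remaining=0 emitted=9 chunks_done=2
Byte 19 = '0': mode=SIZE remaining=0 emitted=9 chunks_done=2
Byte 20 = 0x0D: mode=SIZE_CR remaining=0 emitted=9 chunks_done=2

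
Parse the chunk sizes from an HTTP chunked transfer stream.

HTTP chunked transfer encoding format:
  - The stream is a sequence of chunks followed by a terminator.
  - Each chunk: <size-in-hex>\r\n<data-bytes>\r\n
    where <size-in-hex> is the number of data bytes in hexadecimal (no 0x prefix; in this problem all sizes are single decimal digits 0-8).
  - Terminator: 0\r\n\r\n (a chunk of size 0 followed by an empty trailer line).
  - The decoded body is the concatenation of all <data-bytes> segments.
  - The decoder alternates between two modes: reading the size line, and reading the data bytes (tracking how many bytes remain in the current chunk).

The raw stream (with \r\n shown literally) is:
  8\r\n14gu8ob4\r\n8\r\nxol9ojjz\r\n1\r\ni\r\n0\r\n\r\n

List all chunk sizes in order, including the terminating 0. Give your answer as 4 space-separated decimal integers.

Answer: 8 8 1 0

Derivation:
Chunk 1: stream[0..1]='8' size=0x8=8, data at stream[3..11]='14gu8ob4' -> body[0..8], body so far='14gu8ob4'
Chunk 2: stream[13..14]='8' size=0x8=8, data at stream[16..24]='xol9ojjz' -> body[8..16], body so far='14gu8ob4xol9ojjz'
Chunk 3: stream[26..27]='1' size=0x1=1, data at stream[29..30]='i' -> body[16..17], body so far='14gu8ob4xol9ojjzi'
Chunk 4: stream[32..33]='0' size=0 (terminator). Final body='14gu8ob4xol9ojjzi' (17 bytes)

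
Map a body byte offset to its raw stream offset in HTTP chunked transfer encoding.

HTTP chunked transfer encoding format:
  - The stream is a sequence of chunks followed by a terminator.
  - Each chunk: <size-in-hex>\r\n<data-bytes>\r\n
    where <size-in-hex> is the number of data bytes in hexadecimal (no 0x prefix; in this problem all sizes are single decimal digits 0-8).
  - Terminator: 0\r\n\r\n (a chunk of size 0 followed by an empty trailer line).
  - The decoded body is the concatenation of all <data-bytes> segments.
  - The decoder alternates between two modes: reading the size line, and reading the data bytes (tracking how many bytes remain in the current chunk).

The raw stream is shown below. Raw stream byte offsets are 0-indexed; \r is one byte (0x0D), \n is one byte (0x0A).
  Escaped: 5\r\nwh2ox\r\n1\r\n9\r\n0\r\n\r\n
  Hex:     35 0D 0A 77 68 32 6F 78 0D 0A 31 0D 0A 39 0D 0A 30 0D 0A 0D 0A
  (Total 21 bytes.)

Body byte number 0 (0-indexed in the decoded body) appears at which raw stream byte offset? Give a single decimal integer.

Chunk 1: stream[0..1]='5' size=0x5=5, data at stream[3..8]='wh2ox' -> body[0..5], body so far='wh2ox'
Chunk 2: stream[10..11]='1' size=0x1=1, data at stream[13..14]='9' -> body[5..6], body so far='wh2ox9'
Chunk 3: stream[16..17]='0' size=0 (terminator). Final body='wh2ox9' (6 bytes)
Body byte 0 at stream offset 3

Answer: 3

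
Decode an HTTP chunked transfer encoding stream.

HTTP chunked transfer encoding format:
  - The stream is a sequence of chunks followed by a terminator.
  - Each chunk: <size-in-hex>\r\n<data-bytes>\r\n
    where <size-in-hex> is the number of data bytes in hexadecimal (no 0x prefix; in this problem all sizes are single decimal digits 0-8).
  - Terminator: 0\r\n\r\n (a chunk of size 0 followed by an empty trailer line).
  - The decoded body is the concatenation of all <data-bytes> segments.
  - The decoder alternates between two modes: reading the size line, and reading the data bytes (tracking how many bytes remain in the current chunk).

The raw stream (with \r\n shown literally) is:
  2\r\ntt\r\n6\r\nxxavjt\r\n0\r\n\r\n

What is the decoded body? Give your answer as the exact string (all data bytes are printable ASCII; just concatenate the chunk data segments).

Chunk 1: stream[0..1]='2' size=0x2=2, data at stream[3..5]='tt' -> body[0..2], body so far='tt'
Chunk 2: stream[7..8]='6' size=0x6=6, data at stream[10..16]='xxavjt' -> body[2..8], body so far='ttxxavjt'
Chunk 3: stream[18..19]='0' size=0 (terminator). Final body='ttxxavjt' (8 bytes)

Answer: ttxxavjt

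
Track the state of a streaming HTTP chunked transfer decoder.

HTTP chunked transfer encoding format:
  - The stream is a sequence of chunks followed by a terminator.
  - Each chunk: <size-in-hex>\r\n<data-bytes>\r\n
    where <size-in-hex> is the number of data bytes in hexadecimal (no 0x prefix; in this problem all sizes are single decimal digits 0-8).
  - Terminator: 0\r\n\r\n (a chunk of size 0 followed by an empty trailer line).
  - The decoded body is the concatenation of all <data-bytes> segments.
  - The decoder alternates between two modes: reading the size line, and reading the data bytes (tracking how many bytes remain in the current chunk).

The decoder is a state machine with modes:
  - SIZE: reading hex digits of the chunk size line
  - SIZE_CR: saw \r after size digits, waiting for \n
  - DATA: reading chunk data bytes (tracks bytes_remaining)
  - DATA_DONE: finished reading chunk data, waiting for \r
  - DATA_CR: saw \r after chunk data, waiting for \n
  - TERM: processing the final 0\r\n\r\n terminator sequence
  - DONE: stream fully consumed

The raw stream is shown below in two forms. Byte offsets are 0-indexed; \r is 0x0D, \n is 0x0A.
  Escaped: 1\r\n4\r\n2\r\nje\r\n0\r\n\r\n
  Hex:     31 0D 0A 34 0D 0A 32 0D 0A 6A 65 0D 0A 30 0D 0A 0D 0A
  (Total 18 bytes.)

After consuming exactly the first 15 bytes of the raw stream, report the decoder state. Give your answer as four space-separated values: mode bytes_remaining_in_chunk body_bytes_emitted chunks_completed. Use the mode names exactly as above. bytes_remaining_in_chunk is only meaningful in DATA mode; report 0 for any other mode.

Byte 0 = '1': mode=SIZE remaining=0 emitted=0 chunks_done=0
Byte 1 = 0x0D: mode=SIZE_CR remaining=0 emitted=0 chunks_done=0
Byte 2 = 0x0A: mode=DATA remaining=1 emitted=0 chunks_done=0
Byte 3 = '4': mode=DATA_DONE remaining=0 emitted=1 chunks_done=0
Byte 4 = 0x0D: mode=DATA_CR remaining=0 emitted=1 chunks_done=0
Byte 5 = 0x0A: mode=SIZE remaining=0 emitted=1 chunks_done=1
Byte 6 = '2': mode=SIZE remaining=0 emitted=1 chunks_done=1
Byte 7 = 0x0D: mode=SIZE_CR remaining=0 emitted=1 chunks_done=1
Byte 8 = 0x0A: mode=DATA remaining=2 emitted=1 chunks_done=1
Byte 9 = 'j': mode=DATA remaining=1 emitted=2 chunks_done=1
Byte 10 = 'e': mode=DATA_DONE remaining=0 emitted=3 chunks_done=1
Byte 11 = 0x0D: mode=DATA_CR remaining=0 emitted=3 chunks_done=1
Byte 12 = 0x0A: mode=SIZE remaining=0 emitted=3 chunks_done=2
Byte 13 = '0': mode=SIZE remaining=0 emitted=3 chunks_done=2
Byte 14 = 0x0D: mode=SIZE_CR remaining=0 emitted=3 chunks_done=2

Answer: SIZE_CR 0 3 2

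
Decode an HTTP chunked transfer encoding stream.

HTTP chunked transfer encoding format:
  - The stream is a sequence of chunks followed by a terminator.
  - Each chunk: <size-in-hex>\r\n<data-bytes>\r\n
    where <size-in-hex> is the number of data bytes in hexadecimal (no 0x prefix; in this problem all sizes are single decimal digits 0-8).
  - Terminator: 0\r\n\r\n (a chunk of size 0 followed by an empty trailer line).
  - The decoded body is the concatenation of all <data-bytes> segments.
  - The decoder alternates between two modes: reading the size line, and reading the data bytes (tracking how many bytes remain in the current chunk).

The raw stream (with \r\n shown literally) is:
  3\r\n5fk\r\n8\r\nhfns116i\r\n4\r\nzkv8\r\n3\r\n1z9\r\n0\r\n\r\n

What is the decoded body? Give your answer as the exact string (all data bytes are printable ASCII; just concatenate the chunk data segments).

Answer: 5fkhfns116izkv81z9

Derivation:
Chunk 1: stream[0..1]='3' size=0x3=3, data at stream[3..6]='5fk' -> body[0..3], body so far='5fk'
Chunk 2: stream[8..9]='8' size=0x8=8, data at stream[11..19]='hfns116i' -> body[3..11], body so far='5fkhfns116i'
Chunk 3: stream[21..22]='4' size=0x4=4, data at stream[24..28]='zkv8' -> body[11..15], body so far='5fkhfns116izkv8'
Chunk 4: stream[30..31]='3' size=0x3=3, data at stream[33..36]='1z9' -> body[15..18], body so far='5fkhfns116izkv81z9'
Chunk 5: stream[38..39]='0' size=0 (terminator). Final body='5fkhfns116izkv81z9' (18 bytes)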